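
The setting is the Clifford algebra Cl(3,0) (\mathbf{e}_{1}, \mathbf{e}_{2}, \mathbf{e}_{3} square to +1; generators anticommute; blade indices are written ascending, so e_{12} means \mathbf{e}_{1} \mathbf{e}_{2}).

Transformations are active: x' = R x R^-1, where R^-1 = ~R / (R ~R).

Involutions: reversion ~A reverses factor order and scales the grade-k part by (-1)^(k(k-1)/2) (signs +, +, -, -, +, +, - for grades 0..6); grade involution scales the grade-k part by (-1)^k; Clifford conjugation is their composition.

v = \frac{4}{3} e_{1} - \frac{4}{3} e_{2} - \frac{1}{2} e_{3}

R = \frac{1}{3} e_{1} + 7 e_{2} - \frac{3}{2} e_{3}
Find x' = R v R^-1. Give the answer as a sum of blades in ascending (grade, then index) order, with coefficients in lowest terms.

~R = \frac{1}{3} e_{1} + 7 e_{2} - \frac{3}{2} e_{3}, and R ~R = \frac{1849}{36}, so R^-1 = ~R / (\frac{1849}{36}).
R v = -\frac{293}{36} - \frac{88}{9} e_{12} + \frac{11}{6} e_{13} - \frac{11}{2} e_{23}
Answer: -\frac{7982}{5547} e_{1} - \frac{4910}{5547} e_{2} + \frac{3607}{3698} e_{3}


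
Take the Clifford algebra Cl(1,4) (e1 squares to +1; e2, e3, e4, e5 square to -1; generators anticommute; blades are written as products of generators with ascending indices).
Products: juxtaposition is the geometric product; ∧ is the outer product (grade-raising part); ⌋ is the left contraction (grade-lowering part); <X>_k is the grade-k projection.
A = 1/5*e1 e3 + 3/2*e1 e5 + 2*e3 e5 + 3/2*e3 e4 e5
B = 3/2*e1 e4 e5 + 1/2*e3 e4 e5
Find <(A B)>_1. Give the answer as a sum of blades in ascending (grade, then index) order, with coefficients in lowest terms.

step 1: 3/4 - 5/4*e4 + 9/4*e1 e3 + 9/4*e1 e3 e4 - 1/10*e1 e4 e5 - 3/10*e3 e4 e5
step 2: -5/4*e4
Answer: -5/4*e4


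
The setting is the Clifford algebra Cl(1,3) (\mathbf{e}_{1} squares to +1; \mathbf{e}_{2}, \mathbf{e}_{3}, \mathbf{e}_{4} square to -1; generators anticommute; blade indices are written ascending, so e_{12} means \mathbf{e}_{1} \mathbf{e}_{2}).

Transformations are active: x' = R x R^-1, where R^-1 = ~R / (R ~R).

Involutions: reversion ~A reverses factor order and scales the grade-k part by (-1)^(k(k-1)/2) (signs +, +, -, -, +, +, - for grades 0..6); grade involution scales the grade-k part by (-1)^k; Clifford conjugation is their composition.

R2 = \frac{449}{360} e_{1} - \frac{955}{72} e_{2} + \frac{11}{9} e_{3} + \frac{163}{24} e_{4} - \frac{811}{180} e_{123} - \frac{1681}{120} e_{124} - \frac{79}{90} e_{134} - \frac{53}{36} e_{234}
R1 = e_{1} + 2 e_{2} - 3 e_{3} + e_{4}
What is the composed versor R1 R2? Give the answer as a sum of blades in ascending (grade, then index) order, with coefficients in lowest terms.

Distribute over the terms of R1 (each basis-blade product reordered to ascending indices, repeated generators contracted through their squares):
(e_{1}) R2 = \frac{449}{360} - \frac{955}{72} e_{12} + \frac{11}{9} e_{13} + \frac{163}{24} e_{14} - \frac{811}{180} e_{23} - \frac{1681}{120} e_{24} - \frac{79}{90} e_{34} - \frac{53}{36} e_{1234}
(2 e_{2}) R2 = \frac{955}{36} - \frac{449}{180} e_{12} - \frac{811}{90} e_{13} - \frac{1681}{60} e_{14} + \frac{22}{9} e_{23} + \frac{163}{12} e_{24} + \frac{53}{18} e_{34} + \frac{79}{45} e_{1234}
(-3 e_{3}) R2 = \frac{11}{3} - \frac{811}{60} e_{12} + \frac{449}{120} e_{13} + \frac{79}{30} e_{14} - \frac{955}{24} e_{23} + \frac{53}{12} e_{24} - \frac{163}{8} e_{34} + \frac{1681}{40} e_{1234}
(e_{4}) R2 = -\frac{163}{24} + \frac{1681}{120} e_{12} + \frac{79}{90} e_{13} - \frac{449}{360} e_{14} + \frac{53}{36} e_{23} + \frac{955}{72} e_{24} - \frac{11}{9} e_{34} + \frac{811}{180} e_{1234}
Summing the partial products and collecting blades:
Answer: \frac{493}{20} - \frac{229}{15} e_{12} - \frac{1141}{360} e_{13} - \frac{3571}{180} e_{14} - \frac{14537}{360} e_{23} + \frac{1553}{90} e_{24} - \frac{7031}{360} e_{34} + \frac{16853}{360} e_{1234}


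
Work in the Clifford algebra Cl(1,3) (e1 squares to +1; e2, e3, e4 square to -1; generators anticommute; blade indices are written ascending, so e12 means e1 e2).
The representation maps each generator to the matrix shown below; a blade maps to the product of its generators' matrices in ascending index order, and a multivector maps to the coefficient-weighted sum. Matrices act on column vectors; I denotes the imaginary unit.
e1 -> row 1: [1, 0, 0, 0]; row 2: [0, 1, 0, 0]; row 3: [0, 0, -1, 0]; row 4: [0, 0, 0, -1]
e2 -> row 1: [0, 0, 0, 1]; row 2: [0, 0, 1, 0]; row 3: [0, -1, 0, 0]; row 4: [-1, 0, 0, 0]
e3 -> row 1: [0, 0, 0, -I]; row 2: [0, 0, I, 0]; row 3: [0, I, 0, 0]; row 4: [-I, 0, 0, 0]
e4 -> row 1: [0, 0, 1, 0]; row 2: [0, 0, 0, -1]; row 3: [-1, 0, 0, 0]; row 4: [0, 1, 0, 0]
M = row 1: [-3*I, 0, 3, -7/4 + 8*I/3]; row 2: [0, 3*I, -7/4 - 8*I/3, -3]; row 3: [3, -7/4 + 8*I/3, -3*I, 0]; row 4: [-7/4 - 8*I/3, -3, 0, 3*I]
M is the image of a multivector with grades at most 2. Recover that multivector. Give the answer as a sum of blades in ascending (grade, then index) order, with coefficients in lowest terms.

Method: the blade images are trace-orthogonal — tr(rho(e_A) rho(e_B)^-1) = 4 if A = B and 0 otherwise — and rho(e_A)^-1 = (e_A)^2 * rho(e_A) with (e_A)^2 = +1 or -1, so the coefficient of e_A in the preimage is (e_A)^2 * tr(M rho(e_A))/4.
Nonzero projections over blades of grade <= 2: e12: (e12)^2 = +1, tr(M rho(e12)) = -7, coefficient -7/4; e13: (e13)^2 = +1, tr(M rho(e13)) = -32/3, coefficient -8/3; e14: (e14)^2 = +1, tr(M rho(e14)) = 12, coefficient 3; e23: (e23)^2 = -1, tr(M rho(e23)) = -12, coefficient 3. Every other blade of grade <= 2 projects to 0.
Answer: -7/4*e12 - 8/3*e13 + 3*e14 + 3*e23


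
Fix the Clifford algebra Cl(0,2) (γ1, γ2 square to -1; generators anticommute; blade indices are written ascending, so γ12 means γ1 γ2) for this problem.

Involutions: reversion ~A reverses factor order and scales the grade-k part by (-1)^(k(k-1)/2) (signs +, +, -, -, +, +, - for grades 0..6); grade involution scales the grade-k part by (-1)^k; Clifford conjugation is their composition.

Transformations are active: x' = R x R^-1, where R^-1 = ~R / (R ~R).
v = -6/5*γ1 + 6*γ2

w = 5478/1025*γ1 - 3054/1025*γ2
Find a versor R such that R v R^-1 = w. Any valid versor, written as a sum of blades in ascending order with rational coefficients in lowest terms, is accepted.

R = v + w = 4248/1025*γ1 + 3096/1025*γ2 works: the equal norms (-936/25) guarantee its sandwich swaps v into w.
Answer: 4248/1025*γ1 + 3096/1025*γ2


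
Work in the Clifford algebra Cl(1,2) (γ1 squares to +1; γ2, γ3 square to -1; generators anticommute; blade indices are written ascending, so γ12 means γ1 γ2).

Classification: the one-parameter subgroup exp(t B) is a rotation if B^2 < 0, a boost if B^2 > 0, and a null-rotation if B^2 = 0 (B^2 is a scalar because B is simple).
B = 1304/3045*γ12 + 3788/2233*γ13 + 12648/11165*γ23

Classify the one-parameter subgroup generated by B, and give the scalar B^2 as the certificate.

B^2 term by term: the squares give (1304/3045)^2*(γ12)^2 + (3788/2233)^2*(γ13)^2 + (12648/11165)^2*(γ23)^2 = 1700416/9272025*(+1) + 14348944/4986289*(+1) + 159971904/124657225*(-1) = 16/9 (each basis 2-blade squares to minus the product of its generators' squares); cross terms between blades sharing an index anticommute and cancel. So B^2 = 16/9.
Answer: boost, certificate B^2 = 16/9. Certificate logic: 16/9 is a conjugation-invariant scalar, so its sign fixes rotation versus boost versus null-rotation outright.


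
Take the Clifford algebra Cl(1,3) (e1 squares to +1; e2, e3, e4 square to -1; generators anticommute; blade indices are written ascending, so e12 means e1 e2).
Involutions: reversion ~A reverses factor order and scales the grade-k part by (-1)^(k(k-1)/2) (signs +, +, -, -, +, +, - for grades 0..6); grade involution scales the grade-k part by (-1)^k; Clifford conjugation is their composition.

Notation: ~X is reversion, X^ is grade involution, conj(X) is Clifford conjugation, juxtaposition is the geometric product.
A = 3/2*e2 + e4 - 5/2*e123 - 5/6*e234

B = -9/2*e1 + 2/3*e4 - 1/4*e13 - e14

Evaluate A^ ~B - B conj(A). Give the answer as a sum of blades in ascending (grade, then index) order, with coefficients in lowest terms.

first term: 2/3 - e1 - 5/8*e2 - 27/4*e12 - 9/2*e14 - 425/36*e23 - e24 + 29/24*e123 + 31/24*e124 - 1/4*e134 + 5/2*e234 + 65/12*e1234
second term: 2/3 - e1 - 5/8*e2 + 27/4*e12 + 9/2*e14 + 425/36*e23 + e24 - 29/24*e123 - 31/24*e124 + 1/4*e134 - 5/2*e234 + 65/12*e1234
Answer: -27/2*e12 - 9*e14 - 425/18*e23 - 2*e24 + 29/12*e123 + 31/12*e124 - 1/2*e134 + 5*e234


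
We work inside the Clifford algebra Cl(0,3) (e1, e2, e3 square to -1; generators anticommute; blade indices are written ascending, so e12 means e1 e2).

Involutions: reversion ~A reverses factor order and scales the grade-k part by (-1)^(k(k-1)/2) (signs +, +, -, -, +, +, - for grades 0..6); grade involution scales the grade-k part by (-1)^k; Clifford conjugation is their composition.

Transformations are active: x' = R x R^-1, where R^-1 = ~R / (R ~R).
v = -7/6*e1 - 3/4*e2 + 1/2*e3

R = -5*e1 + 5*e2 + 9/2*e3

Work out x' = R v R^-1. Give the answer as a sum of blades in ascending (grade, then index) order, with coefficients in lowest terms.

~R = -5*e1 + 5*e2 + 9/2*e3, and R ~R = -281/4, so R^-1 = ~R / (-281/4).
R v = -13/3 + 115/12*e12 + 11/4*e13 + 47/8*e23
Answer: 309/562*e1 + 4609/3372*e2 + 31/562*e3


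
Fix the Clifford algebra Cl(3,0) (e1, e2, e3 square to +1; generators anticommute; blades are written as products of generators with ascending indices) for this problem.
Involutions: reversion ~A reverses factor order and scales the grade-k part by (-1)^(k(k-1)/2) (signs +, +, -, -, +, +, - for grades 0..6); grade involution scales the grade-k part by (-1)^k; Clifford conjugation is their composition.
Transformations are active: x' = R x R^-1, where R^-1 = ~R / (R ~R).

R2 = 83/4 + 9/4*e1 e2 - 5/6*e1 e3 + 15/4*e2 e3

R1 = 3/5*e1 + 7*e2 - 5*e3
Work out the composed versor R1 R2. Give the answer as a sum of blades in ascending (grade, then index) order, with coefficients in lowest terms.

Distribute over the terms of R1 (each basis-blade product reordered to ascending indices, repeated generators contracted through their squares):
(3/5*e1) R2 = 249/20*e1 + 27/20*e2 - 1/2*e3 + 9/4*e1 e2 e3
(7*e2) R2 = -63/4*e1 + 581/4*e2 + 105/4*e3 + 35/6*e1 e2 e3
(-5*e3) R2 = -25/6*e1 + 75/4*e2 - 415/4*e3 - 45/4*e1 e2 e3
Summing the partial products and collecting blades:
Answer: -112/15*e1 + 3307/20*e2 - 78*e3 - 19/6*e1 e2 e3


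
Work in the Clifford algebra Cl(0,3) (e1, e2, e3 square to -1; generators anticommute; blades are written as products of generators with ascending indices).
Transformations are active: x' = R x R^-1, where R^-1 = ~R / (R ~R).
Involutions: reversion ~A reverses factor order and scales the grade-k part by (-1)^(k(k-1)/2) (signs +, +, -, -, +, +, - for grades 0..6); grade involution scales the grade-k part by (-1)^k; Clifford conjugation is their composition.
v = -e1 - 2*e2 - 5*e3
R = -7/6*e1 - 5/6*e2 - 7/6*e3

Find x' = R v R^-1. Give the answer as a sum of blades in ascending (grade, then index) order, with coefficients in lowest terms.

~R = -7/6*e1 - 5/6*e2 - 7/6*e3, and R ~R = -41/12, so R^-1 = ~R / (-41/12).
R v = -26/3 + 3/2*e1 e2 + 14/3*e1 e3 + 11/6*e2 e3
Answer: -605/123*e1 - 274/123*e2 - 113/123*e3


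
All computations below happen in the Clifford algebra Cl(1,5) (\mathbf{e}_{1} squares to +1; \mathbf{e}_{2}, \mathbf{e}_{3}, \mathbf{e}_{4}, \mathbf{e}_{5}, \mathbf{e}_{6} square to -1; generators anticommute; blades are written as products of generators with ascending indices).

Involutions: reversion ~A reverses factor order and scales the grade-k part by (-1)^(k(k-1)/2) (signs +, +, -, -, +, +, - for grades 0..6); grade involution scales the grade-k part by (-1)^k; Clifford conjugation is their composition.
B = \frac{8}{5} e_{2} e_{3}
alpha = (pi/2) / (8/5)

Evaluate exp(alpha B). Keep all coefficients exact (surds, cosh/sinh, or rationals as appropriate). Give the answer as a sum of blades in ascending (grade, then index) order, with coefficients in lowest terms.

B^2 = (\frac{8}{5})^2*(e_{2} e_{3})^2 = \frac{64}{25}*(-1) = -\frac{64}{25} (a basis 2-blade squares to minus the product of its generators' squares).
B^2 = -\frac{64}{25} — circular case — the even/odd split gives cos and sin: l = \frac{8}{5}, alpha*l = \frac{\pi}{2}, so exp(alpha B) = cos(\frac{\pi}{2}) + (sin(\frac{\pi}{2})/(\frac{8}{5}))*B = 0 + (\frac{5}{8})*B.
Answer: e_{2} e_{3}


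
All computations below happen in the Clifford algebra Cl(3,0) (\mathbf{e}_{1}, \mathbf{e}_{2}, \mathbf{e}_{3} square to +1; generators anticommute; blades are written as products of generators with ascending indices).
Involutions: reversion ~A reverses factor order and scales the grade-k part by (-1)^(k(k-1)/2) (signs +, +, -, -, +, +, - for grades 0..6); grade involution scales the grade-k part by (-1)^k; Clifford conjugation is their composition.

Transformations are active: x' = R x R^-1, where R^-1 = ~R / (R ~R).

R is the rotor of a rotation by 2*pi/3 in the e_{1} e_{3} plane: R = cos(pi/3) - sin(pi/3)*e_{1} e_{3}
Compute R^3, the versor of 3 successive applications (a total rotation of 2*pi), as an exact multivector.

Half-angle bookkeeping: 3 applications in e_{1} e_{3} add up to rotor phase 3*pi/3 = \pi, so R^3 = cos(\pi) - sin(\pi)*e_{1} e_{3}.
cos(\pi) = -1 and sin(\pi) = 0, so R^3 = -1. The total rotation 2*pi is 1 full turn, so every vector returns to itself, yet the rotor is -1, on the OTHER sheet of the double cover (an odd number of 2*pi turns).
Answer: -1


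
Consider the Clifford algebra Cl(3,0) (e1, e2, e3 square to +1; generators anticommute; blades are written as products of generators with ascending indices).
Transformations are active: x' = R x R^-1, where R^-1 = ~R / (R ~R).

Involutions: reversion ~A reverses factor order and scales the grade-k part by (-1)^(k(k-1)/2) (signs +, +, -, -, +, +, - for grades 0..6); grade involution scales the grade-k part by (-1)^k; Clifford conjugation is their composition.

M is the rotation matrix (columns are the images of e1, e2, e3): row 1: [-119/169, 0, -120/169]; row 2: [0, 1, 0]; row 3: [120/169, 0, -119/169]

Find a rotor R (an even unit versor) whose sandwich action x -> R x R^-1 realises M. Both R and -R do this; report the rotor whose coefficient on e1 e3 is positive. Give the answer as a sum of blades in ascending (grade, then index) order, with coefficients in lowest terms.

Method: write R = a + b12*e1 e2 + b13*e1 e3 + b23*e2 e3 with a^2 + b12^2 + b13^2 + b23^2 = 1 (so R^-1 = ~R). Expanding the columns R e_j ~R gives tr M = 4a^2 - 1 and, from the antisymmetric part, M21 - M12 = -4a*b12, M13 - M31 = 4a*b13, M32 - M23 = -4a*b23.
Here tr M = -69/169, so a^2 = (1 + tr M)/4 = 25/169 and a = ±5/13. Taking a = 5/13: M21 - M12 = 0, M13 - M31 = -240/169, M32 - M23 = 0, giving b12 = 0, b13 = -12/13, b23 = 0, i.e. R = 5/13 - 12/13*e1 e3.
Its e1 e3 coefficient is negative, so report the other preimage -R.
Answer: -5/13 + 12/13*e1 e3. Why the constraint matters: R and -R act identically through the sandwich — M has trace -69/169 either way — so only the sign condition on e1 e3 picks one of the two preimages.


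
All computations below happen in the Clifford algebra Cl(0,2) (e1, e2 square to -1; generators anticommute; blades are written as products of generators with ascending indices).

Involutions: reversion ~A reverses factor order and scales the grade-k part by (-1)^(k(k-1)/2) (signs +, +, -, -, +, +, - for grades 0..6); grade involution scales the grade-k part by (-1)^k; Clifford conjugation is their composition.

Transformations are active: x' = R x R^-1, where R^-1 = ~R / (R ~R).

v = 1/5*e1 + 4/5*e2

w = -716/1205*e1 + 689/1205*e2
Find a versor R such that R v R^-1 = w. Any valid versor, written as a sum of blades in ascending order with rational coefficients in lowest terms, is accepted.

Why this works: both vectors square to -17/25, so q(v) = q(w) and R = v + w = -95/241*e1 + 1653/1205*e2 carries v to w — its own direction survives, the complement (v - w)/2 flips.
Answer: -95/241*e1 + 1653/1205*e2


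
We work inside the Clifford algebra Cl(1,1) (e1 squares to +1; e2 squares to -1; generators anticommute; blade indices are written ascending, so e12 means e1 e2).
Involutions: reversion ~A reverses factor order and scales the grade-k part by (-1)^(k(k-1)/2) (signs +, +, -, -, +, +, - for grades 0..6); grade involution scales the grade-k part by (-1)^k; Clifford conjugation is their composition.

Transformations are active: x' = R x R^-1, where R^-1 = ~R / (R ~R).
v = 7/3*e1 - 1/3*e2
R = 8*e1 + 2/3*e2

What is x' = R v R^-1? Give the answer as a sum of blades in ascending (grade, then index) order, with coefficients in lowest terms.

~R = 8*e1 + 2/3*e2, and R ~R = 572/9, so R^-1 = ~R / (572/9).
R v = 170/9 - 38/9*e12
Answer: 1039/429*e1 + 313/429*e2


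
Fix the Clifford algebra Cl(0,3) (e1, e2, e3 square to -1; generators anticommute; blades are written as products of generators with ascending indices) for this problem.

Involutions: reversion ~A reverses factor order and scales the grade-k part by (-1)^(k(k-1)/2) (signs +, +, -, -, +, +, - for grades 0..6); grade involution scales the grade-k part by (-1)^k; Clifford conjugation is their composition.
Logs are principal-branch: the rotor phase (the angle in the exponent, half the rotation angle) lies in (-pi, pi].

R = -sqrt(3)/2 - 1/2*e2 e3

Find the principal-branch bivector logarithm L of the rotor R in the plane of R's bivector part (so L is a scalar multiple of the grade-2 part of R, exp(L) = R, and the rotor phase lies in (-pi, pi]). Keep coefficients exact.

The scalar part of R is -sqrt(3)/2, and that scalar determines the rotor phase on the principal branch; recovering the unit plane as bivector-part over sine of the phase gives L = phase * plane.
Concretely: cos(phase) = -sqrt(3)/2 gives phase = ±5*pi/6, and since phase/sin(phase) is even the sign is immaterial: L = (phase/sin(phase)) * <R>_2 = (5*pi/3) * <R>_2.
Answer: -5*pi/6*e2 e3


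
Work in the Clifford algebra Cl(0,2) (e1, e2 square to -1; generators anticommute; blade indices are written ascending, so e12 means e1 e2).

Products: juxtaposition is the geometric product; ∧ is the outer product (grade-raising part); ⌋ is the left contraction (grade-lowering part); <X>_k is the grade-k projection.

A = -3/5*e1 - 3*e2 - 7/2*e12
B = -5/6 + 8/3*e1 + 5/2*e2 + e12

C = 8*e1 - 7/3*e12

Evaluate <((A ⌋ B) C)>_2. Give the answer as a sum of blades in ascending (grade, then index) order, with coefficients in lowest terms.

step 1: 63/5 - 3*e1 + 3/5*e2
step 2: 24 + 497/5*e1 - 7*e2 - 171/5*e12
step 3: -171/5*e12
Answer: -171/5*e12


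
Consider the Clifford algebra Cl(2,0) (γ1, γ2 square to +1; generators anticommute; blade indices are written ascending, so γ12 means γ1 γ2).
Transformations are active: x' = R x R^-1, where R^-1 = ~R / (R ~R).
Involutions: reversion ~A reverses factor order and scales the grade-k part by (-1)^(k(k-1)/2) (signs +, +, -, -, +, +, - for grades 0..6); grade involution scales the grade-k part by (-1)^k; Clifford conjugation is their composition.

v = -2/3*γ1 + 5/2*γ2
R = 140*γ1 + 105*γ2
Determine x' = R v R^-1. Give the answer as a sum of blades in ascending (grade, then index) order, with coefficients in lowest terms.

~R = 140*γ1 + 105*γ2, and R ~R = 30625, so R^-1 = ~R / (30625).
R v = 1015/6 + 420*γ12
Answer: 166/75*γ1 - 67/50*γ2


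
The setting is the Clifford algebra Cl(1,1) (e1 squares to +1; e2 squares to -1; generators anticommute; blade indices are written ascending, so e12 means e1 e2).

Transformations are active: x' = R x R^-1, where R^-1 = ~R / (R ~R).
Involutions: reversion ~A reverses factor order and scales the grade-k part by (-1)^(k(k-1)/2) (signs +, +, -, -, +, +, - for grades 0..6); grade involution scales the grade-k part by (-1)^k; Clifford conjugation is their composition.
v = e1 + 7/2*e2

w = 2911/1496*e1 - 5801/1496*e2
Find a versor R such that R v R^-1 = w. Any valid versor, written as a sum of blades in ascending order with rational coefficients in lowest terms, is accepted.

Take R = v + w = 4407/1496*e1 - 565/1496*e2. Because q(v) = q(w) = -45/4, conjugation by R sends v exactly to w.
Answer: 4407/1496*e1 - 565/1496*e2


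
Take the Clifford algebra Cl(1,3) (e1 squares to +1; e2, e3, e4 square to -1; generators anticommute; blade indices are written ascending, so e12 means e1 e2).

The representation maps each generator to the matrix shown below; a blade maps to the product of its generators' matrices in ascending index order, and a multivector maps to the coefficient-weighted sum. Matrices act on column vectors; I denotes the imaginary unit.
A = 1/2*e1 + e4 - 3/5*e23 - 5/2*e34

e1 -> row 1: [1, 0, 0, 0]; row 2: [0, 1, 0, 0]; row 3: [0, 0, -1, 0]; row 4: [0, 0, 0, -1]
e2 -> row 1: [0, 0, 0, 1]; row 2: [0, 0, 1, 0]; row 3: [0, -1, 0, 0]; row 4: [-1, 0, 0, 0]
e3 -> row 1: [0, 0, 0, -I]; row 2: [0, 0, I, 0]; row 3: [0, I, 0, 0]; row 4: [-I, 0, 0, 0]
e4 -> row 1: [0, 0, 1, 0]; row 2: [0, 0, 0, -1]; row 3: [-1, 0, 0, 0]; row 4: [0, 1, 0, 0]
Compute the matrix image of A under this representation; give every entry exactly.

Bivector images (products of the table entries): rho(e23) = rho(e2)rho(e3) = row 1: [-I, 0, 0, 0]; row 2: [0, I, 0, 0]; row 3: [0, 0, -I, 0]; row 4: [0, 0, 0, I]; rho(e34) = rho(e3)rho(e4) = row 1: [0, -I, 0, 0]; row 2: [-I, 0, 0, 0]; row 3: [0, 0, 0, -I]; row 4: [0, 0, -I, 0].
M = (1/2)*rho(e1) + (1)*rho(e4) + (-3/5)*rho(e23) + (-5/2)*rho(e34), summed entrywise:
Answer: row 1: [1/2 + 3*I/5, 5*I/2, 1, 0]; row 2: [5*I/2, 1/2 - 3*I/5, 0, -1]; row 3: [-1, 0, -1/2 + 3*I/5, 5*I/2]; row 4: [0, 1, 5*I/2, -1/2 - 3*I/5]


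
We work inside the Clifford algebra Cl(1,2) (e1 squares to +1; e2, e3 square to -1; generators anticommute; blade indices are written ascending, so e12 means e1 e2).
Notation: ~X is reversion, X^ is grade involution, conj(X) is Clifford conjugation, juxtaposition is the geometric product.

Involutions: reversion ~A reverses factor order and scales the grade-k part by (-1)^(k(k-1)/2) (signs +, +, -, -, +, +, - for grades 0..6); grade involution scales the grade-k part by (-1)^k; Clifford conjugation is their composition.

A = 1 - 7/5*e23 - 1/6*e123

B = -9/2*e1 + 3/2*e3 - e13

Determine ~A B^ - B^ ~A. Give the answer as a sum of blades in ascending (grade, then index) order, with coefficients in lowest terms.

first term: 9/2*e1 + 34/15*e2 - 3/2*e3 + 33/20*e12 - e13 + 3/4*e23 + 63/10*e123
second term: 9/2*e1 - 29/15*e2 - 3/2*e3 - 23/20*e12 - e13 + 3/4*e23 + 63/10*e123
Answer: 21/5*e2 + 14/5*e12


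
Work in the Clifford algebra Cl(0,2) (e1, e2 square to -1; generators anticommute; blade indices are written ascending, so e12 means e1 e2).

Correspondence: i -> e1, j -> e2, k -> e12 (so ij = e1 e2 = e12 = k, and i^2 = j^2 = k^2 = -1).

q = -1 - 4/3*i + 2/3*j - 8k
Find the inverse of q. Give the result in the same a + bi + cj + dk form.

In blades: q = -1 - 4/3*e1 + 2/3*e2 - 8*e12.
With qbar = -1 + 4/3*e1 - 2/3*e2 + 8*e12 (scalar fixed, mapped units negated), q qbar = 605/9 (the sum of squared coefficients), so q^-1 = qbar / (605/9) = -9/605 + 12/605*e1 - 6/605*e2 + 72/605*e12; translating back:
Answer: -9/605 + 12/605*i - 6/605*j + 72/605*k


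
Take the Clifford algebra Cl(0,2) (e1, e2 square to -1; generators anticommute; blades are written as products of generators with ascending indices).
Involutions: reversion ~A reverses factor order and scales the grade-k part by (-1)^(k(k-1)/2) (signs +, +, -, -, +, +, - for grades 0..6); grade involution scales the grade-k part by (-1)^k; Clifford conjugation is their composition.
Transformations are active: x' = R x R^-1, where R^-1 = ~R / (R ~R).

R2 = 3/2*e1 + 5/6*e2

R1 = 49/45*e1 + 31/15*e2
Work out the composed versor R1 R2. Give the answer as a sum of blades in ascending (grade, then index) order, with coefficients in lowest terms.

Distribute over the terms of R1 (each basis-blade product reordered to ascending indices, repeated generators contracted through their squares):
(49/45*e1) R2 = -49/30 + 49/54*e1 e2
(31/15*e2) R2 = -31/18 - 31/10*e1 e2
Summing the partial products and collecting blades:
Answer: -151/45 - 296/135*e1 e2


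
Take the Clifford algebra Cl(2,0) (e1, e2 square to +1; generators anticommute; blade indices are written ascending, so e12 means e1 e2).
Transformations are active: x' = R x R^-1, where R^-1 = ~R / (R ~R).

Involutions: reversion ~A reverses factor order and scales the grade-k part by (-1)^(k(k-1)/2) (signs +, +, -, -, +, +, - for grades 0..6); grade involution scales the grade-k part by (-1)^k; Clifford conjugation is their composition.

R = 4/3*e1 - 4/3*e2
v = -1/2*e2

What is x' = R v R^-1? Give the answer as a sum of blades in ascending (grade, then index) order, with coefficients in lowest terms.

~R = 4/3*e1 - 4/3*e2, and R ~R = 32/9, so R^-1 = ~R / (32/9).
R v = 2/3 - 2/3*e12
Answer: 1/2*e1


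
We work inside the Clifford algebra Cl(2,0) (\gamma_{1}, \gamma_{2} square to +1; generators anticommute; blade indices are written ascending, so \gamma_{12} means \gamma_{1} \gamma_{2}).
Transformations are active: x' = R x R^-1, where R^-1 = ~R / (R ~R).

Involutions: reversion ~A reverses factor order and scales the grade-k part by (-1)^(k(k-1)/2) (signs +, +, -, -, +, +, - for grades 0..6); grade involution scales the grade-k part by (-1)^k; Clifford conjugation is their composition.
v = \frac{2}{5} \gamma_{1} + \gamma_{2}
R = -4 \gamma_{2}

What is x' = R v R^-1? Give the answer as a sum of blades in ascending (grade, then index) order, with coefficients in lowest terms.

~R = -4 \gamma_{2}, and R ~R = 16, so R^-1 = ~R / (16).
R v = -4 + \frac{8}{5} \gamma_{12}
Answer: -\frac{2}{5} \gamma_{1} + \gamma_{2}


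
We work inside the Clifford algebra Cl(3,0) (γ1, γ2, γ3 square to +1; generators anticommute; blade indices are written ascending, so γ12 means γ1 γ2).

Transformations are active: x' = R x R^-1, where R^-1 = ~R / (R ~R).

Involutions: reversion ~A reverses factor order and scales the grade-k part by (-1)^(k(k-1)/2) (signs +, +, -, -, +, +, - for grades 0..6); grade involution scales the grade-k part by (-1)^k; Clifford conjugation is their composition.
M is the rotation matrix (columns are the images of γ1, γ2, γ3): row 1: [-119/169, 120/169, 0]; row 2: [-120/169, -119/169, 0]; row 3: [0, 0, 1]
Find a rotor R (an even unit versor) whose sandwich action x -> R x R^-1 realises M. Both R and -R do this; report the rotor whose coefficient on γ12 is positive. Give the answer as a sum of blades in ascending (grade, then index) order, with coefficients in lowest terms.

Method: write R = a + b12*γ12 + b13*γ13 + b23*γ23 with a^2 + b12^2 + b13^2 + b23^2 = 1 (so R^-1 = ~R). Expanding the columns R e_j ~R gives tr M = 4a^2 - 1 and, from the antisymmetric part, M21 - M12 = -4a*b12, M13 - M31 = 4a*b13, M32 - M23 = -4a*b23.
Here tr M = -69/169, so a^2 = (1 + tr M)/4 = 25/169 and a = ±5/13. Taking a = 5/13: M21 - M12 = -240/169, M13 - M31 = 0, M32 - M23 = 0, giving b12 = 12/13, b13 = 0, b23 = 0, i.e. R = 5/13 + 12/13*γ12.
Its γ12 coefficient is already positive.
Answer: 5/13 + 12/13*γ12. Key observation: the double cover Spin(3) -> SO(3) sends R and -R to the same matrix (trace -69/169 here), so the stated sign of the γ12 coefficient is what selects one sheet.


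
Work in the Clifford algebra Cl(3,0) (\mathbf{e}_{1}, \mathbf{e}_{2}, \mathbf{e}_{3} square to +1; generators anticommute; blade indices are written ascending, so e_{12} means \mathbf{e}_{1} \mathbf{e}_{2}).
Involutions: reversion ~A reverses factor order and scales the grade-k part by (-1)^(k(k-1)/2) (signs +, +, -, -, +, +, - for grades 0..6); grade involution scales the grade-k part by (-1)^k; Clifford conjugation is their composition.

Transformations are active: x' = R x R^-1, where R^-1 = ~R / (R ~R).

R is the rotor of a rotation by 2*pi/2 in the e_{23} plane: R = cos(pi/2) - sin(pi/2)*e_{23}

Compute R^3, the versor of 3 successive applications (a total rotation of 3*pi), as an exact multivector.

The rotor phase is half the rotation angle and phases add under composition, so 3 steps in the e_{23} plane accumulate phase 3*(pi/2) = \frac{3 \pi}{2}: R^3 = cos(\frac{3 \pi}{2}) - sin(\frac{3 \pi}{2})*e_{23}.
cos(\frac{3 \pi}{2}) = 0 and sin(\frac{3 \pi}{2}) = -1, so R^3 = e_{23}. The net rotation is 1*pi (after discarding 1 full turn, each of which contributes a factor -1 to the rotor); the rotor keeps the half-angle phase exactly.
Answer: e_{23}


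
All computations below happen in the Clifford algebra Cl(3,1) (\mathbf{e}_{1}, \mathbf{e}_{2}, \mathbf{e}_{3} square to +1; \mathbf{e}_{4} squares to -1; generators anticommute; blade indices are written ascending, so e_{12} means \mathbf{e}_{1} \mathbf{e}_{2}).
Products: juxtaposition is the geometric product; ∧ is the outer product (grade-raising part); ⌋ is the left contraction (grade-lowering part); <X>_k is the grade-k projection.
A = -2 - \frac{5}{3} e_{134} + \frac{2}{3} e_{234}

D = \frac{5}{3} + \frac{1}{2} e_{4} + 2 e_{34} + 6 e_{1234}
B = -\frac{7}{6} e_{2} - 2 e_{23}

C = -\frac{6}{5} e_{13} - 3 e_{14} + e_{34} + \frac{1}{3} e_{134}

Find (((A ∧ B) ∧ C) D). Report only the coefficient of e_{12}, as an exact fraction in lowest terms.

step 1: \frac{7}{3} e_{2} + 4 e_{23} + \frac{35}{18} e_{1234}
step 2: \frac{14}{5} e_{123} + 7 e_{124} + \frac{7}{3} e_{234} - \frac{115}{9} e_{1234}
step 3: \frac{230}{3} - 14 e_{1} + \frac{14}{3} e_{2} - 42 e_{3} - \frac{84}{5} e_{4} - \frac{523}{18} e_{12} - \frac{7}{6} e_{23} + \frac{451}{18} e_{123} + \frac{259}{15} e_{124} + \frac{35}{9} e_{234} - \frac{2686}{135} e_{1234}
Answer: -\frac{523}{18}


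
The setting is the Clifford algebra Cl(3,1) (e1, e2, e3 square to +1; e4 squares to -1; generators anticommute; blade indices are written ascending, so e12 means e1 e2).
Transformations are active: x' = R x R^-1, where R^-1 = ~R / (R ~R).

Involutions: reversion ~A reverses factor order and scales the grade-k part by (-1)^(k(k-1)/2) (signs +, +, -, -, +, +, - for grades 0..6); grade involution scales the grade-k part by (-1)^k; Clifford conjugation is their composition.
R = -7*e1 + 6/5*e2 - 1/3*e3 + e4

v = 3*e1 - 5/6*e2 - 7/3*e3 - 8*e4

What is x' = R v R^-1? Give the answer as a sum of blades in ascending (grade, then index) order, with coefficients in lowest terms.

~R = -7*e1 + 6/5*e2 - 1/3*e3 + e4, and R ~R = 11149/225, so R^-1 = ~R / (11149/225).
R v = -119/9 + 67/30*e12 + 52/3*e13 + 53*e14 - 277/90*e23 - 263/30*e24 + 5*e34
Answer: 8203/11149*e1 + 12905/66894*e2 + 83993/33447*e3 + 83242/11149*e4


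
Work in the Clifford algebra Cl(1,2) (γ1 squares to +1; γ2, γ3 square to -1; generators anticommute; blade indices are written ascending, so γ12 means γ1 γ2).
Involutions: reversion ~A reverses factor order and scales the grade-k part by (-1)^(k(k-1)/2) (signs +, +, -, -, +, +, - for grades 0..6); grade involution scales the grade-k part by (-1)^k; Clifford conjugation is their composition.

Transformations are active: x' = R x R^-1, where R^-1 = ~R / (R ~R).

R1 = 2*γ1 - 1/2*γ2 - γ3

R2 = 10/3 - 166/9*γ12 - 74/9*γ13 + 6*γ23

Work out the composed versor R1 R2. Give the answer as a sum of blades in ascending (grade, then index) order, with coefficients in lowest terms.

Distribute over the terms of R1 (each basis-blade product reordered to ascending indices, repeated generators contracted through their squares):
(2*γ1) R2 = 20/3*γ1 - 332/9*γ2 - 148/9*γ3 + 12*γ123
(-1/2*γ2) R2 = 83/9*γ1 - 5/3*γ2 + 3*γ3 - 37/9*γ123
(-γ3) R2 = 74/9*γ1 - 6*γ2 - 10/3*γ3 + 166/9*γ123
Summing the partial products and collecting blades:
Answer: 217/9*γ1 - 401/9*γ2 - 151/9*γ3 + 79/3*γ123


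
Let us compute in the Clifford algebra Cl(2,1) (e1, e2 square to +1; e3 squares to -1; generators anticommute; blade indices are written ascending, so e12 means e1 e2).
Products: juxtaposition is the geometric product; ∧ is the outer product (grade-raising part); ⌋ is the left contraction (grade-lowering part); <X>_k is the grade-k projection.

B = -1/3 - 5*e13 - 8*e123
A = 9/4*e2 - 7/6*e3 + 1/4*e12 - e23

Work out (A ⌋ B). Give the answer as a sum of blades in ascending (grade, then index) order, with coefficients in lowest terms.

step 1: 83/6*e1 + 2*e3 - 28/3*e12 + 18*e13
Answer: 83/6*e1 + 2*e3 - 28/3*e12 + 18*e13


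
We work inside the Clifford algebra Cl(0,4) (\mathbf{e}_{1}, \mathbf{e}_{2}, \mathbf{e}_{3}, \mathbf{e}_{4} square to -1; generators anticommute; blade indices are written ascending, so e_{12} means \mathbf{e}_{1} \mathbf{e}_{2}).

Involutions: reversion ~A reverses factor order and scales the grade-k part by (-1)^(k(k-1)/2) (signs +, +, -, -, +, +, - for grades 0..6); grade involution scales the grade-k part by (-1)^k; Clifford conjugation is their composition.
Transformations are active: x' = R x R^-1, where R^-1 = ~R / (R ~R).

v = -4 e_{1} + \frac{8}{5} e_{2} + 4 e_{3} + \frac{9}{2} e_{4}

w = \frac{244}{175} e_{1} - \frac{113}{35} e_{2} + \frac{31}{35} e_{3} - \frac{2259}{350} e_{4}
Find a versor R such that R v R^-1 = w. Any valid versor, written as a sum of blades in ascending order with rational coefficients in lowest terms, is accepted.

Here q(v) = q(w) = -\frac{5481}{100}; the classical choice R = v + w = -\frac{456}{175} e_{1} - \frac{57}{35} e_{2} + \frac{171}{35} e_{3} - \frac{342}{175} e_{4} then realises v -> w under the sandwich.
Answer: -\frac{456}{175} e_{1} - \frac{57}{35} e_{2} + \frac{171}{35} e_{3} - \frac{342}{175} e_{4}


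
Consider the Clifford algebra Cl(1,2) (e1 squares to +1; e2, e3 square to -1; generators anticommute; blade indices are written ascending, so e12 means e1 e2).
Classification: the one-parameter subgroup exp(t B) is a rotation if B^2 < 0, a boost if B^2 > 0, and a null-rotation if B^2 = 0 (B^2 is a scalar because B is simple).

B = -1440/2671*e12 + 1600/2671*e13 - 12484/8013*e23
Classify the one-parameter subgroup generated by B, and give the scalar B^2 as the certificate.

B^2 term by term: the squares give (-1440/2671)^2*(e12)^2 + (1600/2671)^2*(e13)^2 + (-12484/8013)^2*(e23)^2 = 2073600/7134241*(+1) + 2560000/7134241*(+1) + 155850256/64208169*(-1) = -16/9 (each basis 2-blade squares to minus the product of its generators' squares); cross terms between blades sharing an index anticommute and cancel. So B^2 = -16/9.
Answer: rotation, certificate B^2 = -16/9. Certificate logic: -16/9 is a conjugation-invariant scalar, so its sign fixes rotation versus boost versus null-rotation outright.


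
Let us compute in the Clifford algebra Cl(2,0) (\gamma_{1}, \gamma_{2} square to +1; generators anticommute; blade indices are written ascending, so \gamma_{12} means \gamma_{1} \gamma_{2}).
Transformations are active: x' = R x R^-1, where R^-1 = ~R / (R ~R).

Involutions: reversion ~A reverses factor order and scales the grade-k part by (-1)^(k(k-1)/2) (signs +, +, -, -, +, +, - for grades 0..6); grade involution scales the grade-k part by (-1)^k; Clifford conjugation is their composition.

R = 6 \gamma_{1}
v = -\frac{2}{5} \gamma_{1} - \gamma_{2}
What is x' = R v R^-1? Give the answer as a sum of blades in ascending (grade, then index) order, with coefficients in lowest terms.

~R = 6 \gamma_{1}, and R ~R = 36, so R^-1 = ~R / (36).
R v = -\frac{12}{5} - 6 \gamma_{12}
Answer: -\frac{2}{5} \gamma_{1} + \gamma_{2}


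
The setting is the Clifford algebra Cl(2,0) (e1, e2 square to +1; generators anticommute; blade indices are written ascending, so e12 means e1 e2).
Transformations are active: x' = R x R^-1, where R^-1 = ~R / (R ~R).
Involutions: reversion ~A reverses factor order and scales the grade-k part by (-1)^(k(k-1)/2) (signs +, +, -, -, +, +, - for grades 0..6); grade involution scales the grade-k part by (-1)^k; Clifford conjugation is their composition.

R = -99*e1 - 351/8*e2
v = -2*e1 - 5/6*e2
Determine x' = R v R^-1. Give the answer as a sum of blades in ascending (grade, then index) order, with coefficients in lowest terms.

~R = -99*e1 - 351/8*e2, and R ~R = 750465/64, so R^-1 = ~R / (750465/64).
R v = 3753/16 - 21/4*e12
Answer: -18166/9265*e1 - 51253/55590*e2


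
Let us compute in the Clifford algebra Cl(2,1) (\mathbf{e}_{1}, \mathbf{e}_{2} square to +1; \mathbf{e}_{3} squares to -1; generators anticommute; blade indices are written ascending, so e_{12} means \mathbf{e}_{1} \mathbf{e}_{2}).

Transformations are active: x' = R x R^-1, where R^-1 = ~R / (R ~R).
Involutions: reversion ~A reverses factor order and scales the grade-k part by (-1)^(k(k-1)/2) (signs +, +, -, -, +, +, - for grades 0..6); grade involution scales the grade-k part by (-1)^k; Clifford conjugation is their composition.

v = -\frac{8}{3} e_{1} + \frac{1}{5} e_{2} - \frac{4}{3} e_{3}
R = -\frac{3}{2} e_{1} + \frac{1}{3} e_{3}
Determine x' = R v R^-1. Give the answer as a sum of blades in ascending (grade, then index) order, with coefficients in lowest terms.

~R = -\frac{3}{2} e_{1} + \frac{1}{3} e_{3}, and R ~R = \frac{77}{36}, so R^-1 = ~R / (\frac{77}{36}).
R v = \frac{40}{9} - \frac{3}{10} e_{12} + \frac{26}{9} e_{13} - \frac{1}{15} e_{23}
Answer: -\frac{824}{231} e_{1} - \frac{1}{5} e_{2} + \frac{628}{231} e_{3}


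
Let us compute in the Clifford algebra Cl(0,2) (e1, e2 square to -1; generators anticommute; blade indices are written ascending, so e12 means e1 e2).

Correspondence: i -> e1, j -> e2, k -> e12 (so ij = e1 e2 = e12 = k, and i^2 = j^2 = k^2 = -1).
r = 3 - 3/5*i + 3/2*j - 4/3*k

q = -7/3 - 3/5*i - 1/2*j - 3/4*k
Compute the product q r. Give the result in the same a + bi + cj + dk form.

In blades: q = -7/3 - 3/5*e1 - 1/2*e2 - 3/4*e12, r = 3 - 3/5*e1 + 3/2*e2 - 4/3*e12.
Distribute q over r term by term (generator squares from the signature, products reordered to ascending indices): (-7/3)*r = -7 + 7/5*e1 - 7/2*e2 + 28/9*e12; (-3/5*e1)*r = -9/25 - 9/5*e1 - 4/5*e2 - 9/10*e12; (-1/2*e2)*r = 3/4 + 2/3*e1 - 3/2*e2 - 3/10*e12; (-3/4*e12)*r = -1 + 9/8*e1 + 9/20*e2 - 9/4*e12.
Sum: -761/100 + 167/120*e1 - 107/20*e2 - 61/180*e12; translating back through the correspondence:
Answer: -761/100 + 167/120*i - 107/20*j - 61/180*k


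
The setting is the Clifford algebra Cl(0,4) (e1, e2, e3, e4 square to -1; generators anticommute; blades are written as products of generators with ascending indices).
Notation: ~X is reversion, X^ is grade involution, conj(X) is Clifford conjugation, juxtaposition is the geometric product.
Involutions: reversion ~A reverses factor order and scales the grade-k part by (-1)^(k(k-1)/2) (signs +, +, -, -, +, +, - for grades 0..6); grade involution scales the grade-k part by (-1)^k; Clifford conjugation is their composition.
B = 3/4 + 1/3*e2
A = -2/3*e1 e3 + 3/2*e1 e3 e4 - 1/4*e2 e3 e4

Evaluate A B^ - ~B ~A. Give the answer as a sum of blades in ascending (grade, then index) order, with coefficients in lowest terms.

first term: -1/2*e1 e3 - 1/12*e3 e4 - 2/9*e1 e2 e3 + 9/8*e1 e3 e4 - 3/16*e2 e3 e4 - 1/2*e1 e2 e3 e4
second term: 1/2*e1 e3 - 1/12*e3 e4 - 2/9*e1 e2 e3 - 9/8*e1 e3 e4 + 3/16*e2 e3 e4 + 1/2*e1 e2 e3 e4
Answer: -e1 e3 + 9/4*e1 e3 e4 - 3/8*e2 e3 e4 - e1 e2 e3 e4


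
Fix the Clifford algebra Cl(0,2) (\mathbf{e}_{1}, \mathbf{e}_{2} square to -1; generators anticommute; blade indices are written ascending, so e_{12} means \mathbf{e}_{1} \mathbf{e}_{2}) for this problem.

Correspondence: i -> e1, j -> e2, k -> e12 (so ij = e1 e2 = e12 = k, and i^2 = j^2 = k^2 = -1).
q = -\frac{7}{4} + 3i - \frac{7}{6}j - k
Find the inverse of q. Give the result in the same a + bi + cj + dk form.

In blades: q = -\frac{7}{4} + 3 e_{1} - \frac{7}{6} e_{2} - e_{12}.
With qbar = -\frac{7}{4} - 3 e_{1} + \frac{7}{6} e_{2} + e_{12} (scalar fixed, mapped units negated), q qbar = \frac{2077}{144} (the sum of squared coefficients), so q^-1 = qbar / (\frac{2077}{144}) = -\frac{252}{2077} - \frac{432}{2077} e_{1} + \frac{168}{2077} e_{2} + \frac{144}{2077} e_{12}; translating back:
Answer: -\frac{252}{2077} - \frac{432}{2077}i + \frac{168}{2077}j + \frac{144}{2077}k


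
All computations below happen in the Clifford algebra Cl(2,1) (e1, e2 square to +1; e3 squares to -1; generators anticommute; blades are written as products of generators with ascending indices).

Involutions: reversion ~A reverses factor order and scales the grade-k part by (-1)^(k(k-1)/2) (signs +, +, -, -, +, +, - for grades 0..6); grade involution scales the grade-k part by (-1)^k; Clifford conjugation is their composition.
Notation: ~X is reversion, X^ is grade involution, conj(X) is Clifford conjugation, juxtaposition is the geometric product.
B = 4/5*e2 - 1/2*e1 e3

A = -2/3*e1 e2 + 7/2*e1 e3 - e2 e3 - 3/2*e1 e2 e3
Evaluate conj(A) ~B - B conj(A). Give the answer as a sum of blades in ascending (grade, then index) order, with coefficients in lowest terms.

first term: -7/4 + 8/15*e1 + 3/4*e2 - 4/5*e3 - 1/2*e1 e2 + 6/5*e1 e3 - 1/3*e2 e3 + 14/5*e1 e2 e3
second term: 7/4 - 8/15*e1 - 3/4*e2 + 4/5*e3 - 1/2*e1 e2 + 6/5*e1 e3 - 1/3*e2 e3 + 14/5*e1 e2 e3
Answer: -7/2 + 16/15*e1 + 3/2*e2 - 8/5*e3
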